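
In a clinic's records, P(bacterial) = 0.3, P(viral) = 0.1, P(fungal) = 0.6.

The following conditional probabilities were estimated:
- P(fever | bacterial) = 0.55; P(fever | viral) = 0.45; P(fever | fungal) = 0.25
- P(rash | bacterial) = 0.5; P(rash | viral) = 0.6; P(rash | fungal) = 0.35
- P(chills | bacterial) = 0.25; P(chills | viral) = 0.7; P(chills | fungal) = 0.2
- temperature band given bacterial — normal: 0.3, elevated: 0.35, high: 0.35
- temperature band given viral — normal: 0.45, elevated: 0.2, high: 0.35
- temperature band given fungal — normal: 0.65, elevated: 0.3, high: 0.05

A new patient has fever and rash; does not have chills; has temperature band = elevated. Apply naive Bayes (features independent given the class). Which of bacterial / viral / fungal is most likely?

bacterial: 0.3 × 0.55 × 0.5 × (1−0.25) × 0.35 = 0.02165625
viral: 0.1 × 0.45 × 0.6 × (1−0.7) × 0.2 = 0.00162
fungal: 0.6 × 0.25 × 0.35 × (1−0.2) × 0.3 = 0.0126
Highest score → bacterial.

bacterial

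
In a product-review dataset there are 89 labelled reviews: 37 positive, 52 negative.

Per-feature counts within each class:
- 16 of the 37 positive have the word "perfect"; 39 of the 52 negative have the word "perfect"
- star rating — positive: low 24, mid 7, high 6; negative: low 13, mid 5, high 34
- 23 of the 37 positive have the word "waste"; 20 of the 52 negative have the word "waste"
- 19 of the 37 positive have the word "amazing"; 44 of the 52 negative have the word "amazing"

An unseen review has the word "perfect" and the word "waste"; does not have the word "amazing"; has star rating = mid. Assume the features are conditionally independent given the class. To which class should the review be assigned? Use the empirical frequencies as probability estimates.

positive

positive: (37/89) × (16/37) × (7/37) × (23/37) × (18/37) ≈ 0.0102854
negative: (52/89) × (39/52) × (5/52) × (20/52) × (8/52) ≈ 0.00249319
Highest score → positive.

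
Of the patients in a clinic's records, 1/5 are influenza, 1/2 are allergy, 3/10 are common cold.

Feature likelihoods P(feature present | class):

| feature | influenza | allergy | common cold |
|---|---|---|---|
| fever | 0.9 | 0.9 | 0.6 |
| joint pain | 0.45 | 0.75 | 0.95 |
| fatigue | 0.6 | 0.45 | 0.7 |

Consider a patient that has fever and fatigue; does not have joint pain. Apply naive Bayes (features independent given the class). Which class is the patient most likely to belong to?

influenza

influenza: 0.2 × 0.9 × (1−0.45) × 0.6 = 0.0594
allergy: 0.5 × 0.9 × (1−0.75) × 0.45 = 0.050625
common cold: 0.3 × 0.6 × (1−0.95) × 0.7 = 0.0063
Highest score → influenza.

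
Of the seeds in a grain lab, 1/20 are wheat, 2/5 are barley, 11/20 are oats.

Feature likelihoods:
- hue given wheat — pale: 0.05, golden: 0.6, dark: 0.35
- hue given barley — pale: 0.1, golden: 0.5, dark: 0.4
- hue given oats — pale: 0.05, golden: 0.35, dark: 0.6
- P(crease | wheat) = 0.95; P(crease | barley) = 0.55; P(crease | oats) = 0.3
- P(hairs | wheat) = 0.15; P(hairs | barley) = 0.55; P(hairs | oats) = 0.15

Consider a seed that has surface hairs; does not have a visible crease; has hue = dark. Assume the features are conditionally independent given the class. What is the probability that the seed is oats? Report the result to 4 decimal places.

0.4658

wheat: 0.05 × 0.35 × (1−0.95) × 0.15 = 0.00013125
barley: 0.4 × 0.4 × (1−0.55) × 0.55 = 0.0396
oats: 0.55 × 0.6 × (1−0.3) × 0.15 = 0.03465
P(oats | x) = 0.03465 / 0.07438125 ≈ 0.4658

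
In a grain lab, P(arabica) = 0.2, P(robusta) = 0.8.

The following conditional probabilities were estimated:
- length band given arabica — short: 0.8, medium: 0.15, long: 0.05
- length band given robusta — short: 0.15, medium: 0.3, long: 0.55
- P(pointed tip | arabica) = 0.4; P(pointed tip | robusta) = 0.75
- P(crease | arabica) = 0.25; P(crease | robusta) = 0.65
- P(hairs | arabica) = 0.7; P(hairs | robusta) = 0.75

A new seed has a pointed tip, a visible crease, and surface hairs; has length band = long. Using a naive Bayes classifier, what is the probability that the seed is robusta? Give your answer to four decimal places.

arabica: 0.2 × 0.05 × 0.4 × 0.25 × 0.7 = 0.0007
robusta: 0.8 × 0.55 × 0.75 × 0.65 × 0.75 = 0.160875
P(robusta | x) = 0.160875 / 0.161575 ≈ 0.9957

0.9957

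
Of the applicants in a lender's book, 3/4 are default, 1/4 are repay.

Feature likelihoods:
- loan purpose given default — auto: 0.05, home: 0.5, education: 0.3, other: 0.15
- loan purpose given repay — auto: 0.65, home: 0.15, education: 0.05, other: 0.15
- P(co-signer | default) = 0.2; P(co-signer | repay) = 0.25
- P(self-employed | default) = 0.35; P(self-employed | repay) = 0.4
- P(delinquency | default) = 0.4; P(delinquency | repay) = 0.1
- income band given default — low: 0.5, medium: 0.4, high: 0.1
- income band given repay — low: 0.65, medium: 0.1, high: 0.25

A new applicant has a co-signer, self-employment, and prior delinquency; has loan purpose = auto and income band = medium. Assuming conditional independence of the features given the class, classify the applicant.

default

default: 0.75 × 0.05 × 0.2 × 0.35 × 0.4 × 0.4 = 0.00042
repay: 0.25 × 0.65 × 0.25 × 0.4 × 0.1 × 0.1 = 0.0001625
Highest score → default.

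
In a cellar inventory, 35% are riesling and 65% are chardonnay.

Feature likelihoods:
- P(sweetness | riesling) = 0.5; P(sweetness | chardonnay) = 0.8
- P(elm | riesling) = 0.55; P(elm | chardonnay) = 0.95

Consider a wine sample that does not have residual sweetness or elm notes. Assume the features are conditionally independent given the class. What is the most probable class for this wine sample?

riesling

riesling: 0.35 × (1−0.5) × (1−0.55) = 0.07875
chardonnay: 0.65 × (1−0.8) × (1−0.95) = 0.0065
Highest score → riesling.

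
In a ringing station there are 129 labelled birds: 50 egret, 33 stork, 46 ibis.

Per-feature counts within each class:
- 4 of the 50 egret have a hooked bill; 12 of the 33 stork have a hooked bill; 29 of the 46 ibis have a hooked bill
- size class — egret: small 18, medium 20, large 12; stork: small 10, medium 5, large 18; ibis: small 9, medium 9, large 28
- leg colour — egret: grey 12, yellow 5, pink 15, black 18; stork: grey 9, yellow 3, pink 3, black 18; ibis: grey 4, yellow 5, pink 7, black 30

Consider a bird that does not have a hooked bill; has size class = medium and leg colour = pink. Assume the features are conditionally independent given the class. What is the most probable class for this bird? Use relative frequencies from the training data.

egret: (50/129) × (46/50) × (20/50) × (15/50) ≈ 0.0427907
stork: (33/129) × (21/33) × (5/33) × (3/33) ≈ 0.0022423
ibis: (46/129) × (17/46) × (9/46) × (7/46) ≈ 0.00392359
Highest score → egret.

egret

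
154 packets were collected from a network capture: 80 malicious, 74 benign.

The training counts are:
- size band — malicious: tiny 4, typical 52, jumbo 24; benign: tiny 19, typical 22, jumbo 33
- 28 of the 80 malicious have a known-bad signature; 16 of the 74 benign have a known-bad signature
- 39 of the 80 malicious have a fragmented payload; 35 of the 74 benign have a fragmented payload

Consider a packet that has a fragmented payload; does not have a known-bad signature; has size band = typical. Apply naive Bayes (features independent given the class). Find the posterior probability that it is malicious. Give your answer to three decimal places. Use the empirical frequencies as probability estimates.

0.669

malicious: (80/154) × (52/80) × (52/80) × (39/80) ≈ 0.106997
benign: (74/154) × (22/74) × (58/74) × (35/74) ≈ 0.0529584
P(malicious | x) = 0.106997 / 0.1599554 ≈ 0.669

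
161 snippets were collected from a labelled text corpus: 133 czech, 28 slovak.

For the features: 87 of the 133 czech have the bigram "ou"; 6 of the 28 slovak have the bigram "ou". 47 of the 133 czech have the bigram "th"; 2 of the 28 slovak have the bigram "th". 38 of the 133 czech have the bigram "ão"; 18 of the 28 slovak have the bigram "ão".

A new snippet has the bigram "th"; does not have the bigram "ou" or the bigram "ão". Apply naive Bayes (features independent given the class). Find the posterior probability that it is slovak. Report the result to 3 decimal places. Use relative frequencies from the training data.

0.046

czech: (133/161) × (46/133) × (47/133) × (95/133) ≈ 0.0721191
slovak: (28/161) × (22/28) × (2/28) × (10/28) ≈ 0.00348587
P(slovak | x) = 0.00348587 / 0.07560497 ≈ 0.046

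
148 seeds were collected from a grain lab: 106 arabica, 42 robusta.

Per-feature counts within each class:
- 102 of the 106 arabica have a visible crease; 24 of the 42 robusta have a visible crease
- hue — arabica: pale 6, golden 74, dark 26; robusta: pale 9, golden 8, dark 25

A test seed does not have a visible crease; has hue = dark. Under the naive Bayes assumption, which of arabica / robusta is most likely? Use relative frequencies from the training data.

arabica: (106/148) × (4/106) × (26/106) ≈ 0.00662927
robusta: (42/148) × (18/42) × (25/42) ≈ 0.0723938
Highest score → robusta.

robusta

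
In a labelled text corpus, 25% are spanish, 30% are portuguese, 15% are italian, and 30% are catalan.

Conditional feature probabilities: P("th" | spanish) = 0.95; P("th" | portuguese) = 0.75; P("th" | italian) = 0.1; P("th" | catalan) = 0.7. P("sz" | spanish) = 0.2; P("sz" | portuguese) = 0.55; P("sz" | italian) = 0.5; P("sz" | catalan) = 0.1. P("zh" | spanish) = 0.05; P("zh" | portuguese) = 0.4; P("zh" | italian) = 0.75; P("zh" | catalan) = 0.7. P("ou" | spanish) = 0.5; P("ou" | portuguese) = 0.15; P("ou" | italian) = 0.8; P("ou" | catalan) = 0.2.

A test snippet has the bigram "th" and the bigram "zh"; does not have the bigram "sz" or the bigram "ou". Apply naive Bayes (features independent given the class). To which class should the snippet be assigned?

catalan

spanish: 0.25 × 0.95 × (1−0.2) × 0.05 × (1−0.5) = 0.00475
portuguese: 0.3 × 0.75 × (1−0.55) × 0.4 × (1−0.15) = 0.034425
italian: 0.15 × 0.1 × (1−0.5) × 0.75 × (1−0.8) = 0.001125
catalan: 0.3 × 0.7 × (1−0.1) × 0.7 × (1−0.2) = 0.10584
Highest score → catalan.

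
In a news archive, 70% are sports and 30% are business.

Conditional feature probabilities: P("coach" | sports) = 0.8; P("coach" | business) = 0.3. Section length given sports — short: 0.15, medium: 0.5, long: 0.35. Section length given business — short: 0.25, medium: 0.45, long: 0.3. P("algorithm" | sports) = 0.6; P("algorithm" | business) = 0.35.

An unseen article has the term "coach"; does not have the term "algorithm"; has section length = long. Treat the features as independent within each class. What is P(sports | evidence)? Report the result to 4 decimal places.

0.8171

sports: 0.7 × 0.8 × 0.35 × (1−0.6) = 0.0784
business: 0.3 × 0.3 × 0.3 × (1−0.35) = 0.01755
P(sports | x) = 0.0784 / 0.09595 ≈ 0.8171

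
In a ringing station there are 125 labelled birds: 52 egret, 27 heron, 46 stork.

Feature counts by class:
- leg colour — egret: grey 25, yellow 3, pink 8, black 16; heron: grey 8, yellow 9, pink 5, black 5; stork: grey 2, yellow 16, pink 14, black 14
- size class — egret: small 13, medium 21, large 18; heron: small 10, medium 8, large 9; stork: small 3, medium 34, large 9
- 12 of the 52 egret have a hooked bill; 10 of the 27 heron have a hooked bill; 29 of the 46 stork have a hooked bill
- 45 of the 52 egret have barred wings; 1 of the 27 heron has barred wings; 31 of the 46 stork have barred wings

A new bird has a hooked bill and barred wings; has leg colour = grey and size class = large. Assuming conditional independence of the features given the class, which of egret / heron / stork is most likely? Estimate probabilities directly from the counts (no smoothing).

egret

egret: (52/125) × (25/52) × (18/52) × (12/52) × (45/52) ≈ 0.0138257
heron: (27/125) × (8/27) × (9/27) × (10/27) × (1/27) ≈ 0.000292638
stork: (46/125) × (2/46) × (9/46) × (29/46) × (31/46) ≈ 0.00132999
Highest score → egret.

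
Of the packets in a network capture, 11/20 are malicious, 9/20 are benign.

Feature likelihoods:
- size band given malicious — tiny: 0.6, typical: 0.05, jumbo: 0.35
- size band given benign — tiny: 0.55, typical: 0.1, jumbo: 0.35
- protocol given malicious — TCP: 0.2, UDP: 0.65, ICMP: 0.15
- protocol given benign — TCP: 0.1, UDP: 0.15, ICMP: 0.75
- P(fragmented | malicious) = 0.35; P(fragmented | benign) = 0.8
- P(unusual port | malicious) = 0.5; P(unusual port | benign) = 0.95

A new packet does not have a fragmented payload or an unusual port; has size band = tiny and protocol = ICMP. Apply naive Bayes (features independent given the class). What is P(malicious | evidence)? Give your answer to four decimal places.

malicious: 0.55 × 0.6 × 0.15 × (1−0.35) × (1−0.5) = 0.0160875
benign: 0.45 × 0.55 × 0.75 × (1−0.8) × (1−0.95) = 0.00185625
P(malicious | x) = 0.0160875 / 0.01794375 ≈ 0.8966

0.8966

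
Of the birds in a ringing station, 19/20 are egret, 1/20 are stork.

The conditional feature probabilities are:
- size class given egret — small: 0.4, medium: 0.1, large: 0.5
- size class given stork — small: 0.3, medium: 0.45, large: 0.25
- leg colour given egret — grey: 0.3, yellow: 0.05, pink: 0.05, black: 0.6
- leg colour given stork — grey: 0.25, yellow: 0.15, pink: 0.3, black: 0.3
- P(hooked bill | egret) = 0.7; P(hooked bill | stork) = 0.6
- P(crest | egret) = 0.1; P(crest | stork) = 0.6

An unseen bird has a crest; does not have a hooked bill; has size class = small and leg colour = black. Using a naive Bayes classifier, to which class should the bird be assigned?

egret

egret: 0.95 × 0.4 × 0.6 × (1−0.7) × 0.1 = 0.00684
stork: 0.05 × 0.3 × 0.3 × (1−0.6) × 0.6 = 0.00108
Highest score → egret.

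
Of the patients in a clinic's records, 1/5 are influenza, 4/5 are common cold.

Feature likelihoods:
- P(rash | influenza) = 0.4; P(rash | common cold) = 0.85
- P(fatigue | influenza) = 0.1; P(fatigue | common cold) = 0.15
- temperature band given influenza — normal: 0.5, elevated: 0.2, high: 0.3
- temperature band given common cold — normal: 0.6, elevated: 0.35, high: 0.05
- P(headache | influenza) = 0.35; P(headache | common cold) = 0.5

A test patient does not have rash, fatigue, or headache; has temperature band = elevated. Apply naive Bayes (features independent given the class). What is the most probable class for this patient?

influenza: 0.2 × (1−0.4) × (1−0.1) × 0.2 × (1−0.35) = 0.01404
common cold: 0.8 × (1−0.85) × (1−0.15) × 0.35 × (1−0.5) = 0.01785
Highest score → common cold.

common cold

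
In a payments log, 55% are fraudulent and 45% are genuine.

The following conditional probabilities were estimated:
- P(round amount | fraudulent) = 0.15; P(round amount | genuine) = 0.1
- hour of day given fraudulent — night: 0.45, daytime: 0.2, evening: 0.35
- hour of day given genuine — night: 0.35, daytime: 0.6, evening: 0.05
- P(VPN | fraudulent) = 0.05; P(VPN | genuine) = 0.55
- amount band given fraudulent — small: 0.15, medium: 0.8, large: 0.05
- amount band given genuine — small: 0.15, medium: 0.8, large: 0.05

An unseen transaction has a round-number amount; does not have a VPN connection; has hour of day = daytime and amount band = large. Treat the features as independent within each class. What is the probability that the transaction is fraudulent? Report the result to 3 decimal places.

0.563

fraudulent: 0.55 × 0.15 × 0.2 × (1−0.05) × 0.05 = 0.00078375
genuine: 0.45 × 0.1 × 0.6 × (1−0.55) × 0.05 = 0.0006075
P(fraudulent | x) = 0.00078375 / 0.00139125 ≈ 0.563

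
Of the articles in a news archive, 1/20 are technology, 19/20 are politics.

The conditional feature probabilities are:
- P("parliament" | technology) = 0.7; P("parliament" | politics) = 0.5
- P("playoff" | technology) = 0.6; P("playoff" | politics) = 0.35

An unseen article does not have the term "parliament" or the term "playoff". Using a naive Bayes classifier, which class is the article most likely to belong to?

politics

technology: 0.05 × (1−0.7) × (1−0.6) = 0.006
politics: 0.95 × (1−0.5) × (1−0.35) = 0.30875
Highest score → politics.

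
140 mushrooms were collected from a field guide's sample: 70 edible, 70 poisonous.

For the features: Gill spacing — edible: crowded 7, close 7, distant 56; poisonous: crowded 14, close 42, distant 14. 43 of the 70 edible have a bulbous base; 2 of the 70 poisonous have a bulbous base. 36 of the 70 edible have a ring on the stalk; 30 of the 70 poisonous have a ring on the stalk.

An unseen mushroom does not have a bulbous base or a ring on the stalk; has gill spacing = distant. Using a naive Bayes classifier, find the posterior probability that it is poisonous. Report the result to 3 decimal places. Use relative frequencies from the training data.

0.426

edible: (70/140) × (56/70) × (27/70) × (34/70) ≈ 0.0749388
poisonous: (70/140) × (14/70) × (68/70) × (40/70) ≈ 0.0555102
P(poisonous | x) = 0.0555102 / 0.130449 ≈ 0.426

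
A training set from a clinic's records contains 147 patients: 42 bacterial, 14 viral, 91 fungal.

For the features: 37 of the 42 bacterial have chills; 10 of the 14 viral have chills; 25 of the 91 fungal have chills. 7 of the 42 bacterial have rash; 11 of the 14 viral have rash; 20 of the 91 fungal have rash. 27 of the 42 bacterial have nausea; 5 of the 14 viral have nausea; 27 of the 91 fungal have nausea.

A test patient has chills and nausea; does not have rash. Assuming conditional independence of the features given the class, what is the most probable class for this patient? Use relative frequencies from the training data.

bacterial: (42/147) × (37/42) × (35/42) × (27/42) ≈ 0.13484
viral: (14/147) × (10/14) × (3/14) × (5/14) ≈ 0.00520616
fungal: (91/147) × (25/91) × (71/91) × (27/91) ≈ 0.0393697
Highest score → bacterial.

bacterial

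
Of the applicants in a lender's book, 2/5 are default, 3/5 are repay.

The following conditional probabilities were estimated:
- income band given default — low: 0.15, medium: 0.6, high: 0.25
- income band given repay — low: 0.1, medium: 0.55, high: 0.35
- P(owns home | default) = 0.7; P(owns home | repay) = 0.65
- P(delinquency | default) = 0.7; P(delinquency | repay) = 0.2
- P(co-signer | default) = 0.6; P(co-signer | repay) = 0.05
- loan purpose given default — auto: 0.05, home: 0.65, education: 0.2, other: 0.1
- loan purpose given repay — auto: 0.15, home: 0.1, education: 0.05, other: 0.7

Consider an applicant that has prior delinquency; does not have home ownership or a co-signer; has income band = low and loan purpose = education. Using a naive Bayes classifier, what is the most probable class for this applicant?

default

default: 0.4 × 0.15 × (1−0.7) × 0.7 × (1−0.6) × 0.2 = 0.001008
repay: 0.6 × 0.1 × (1−0.65) × 0.2 × (1−0.05) × 0.05 = 0.0001995
Highest score → default.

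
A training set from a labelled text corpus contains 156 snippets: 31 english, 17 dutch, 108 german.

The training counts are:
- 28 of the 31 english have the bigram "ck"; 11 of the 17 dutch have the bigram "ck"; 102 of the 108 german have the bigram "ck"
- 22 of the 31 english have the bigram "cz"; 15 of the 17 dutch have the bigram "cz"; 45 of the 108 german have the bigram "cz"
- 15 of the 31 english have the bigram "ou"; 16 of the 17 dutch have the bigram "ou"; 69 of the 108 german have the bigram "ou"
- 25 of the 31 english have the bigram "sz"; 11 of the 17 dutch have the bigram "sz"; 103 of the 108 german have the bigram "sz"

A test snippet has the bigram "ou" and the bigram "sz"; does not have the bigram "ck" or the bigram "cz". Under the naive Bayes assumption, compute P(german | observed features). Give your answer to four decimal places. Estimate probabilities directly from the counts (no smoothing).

0.7348

english: (31/156) × (3/31) × (9/31) × (15/31) × (25/31) ≈ 0.00217864
dutch: (17/156) × (6/17) × (2/17) × (16/17) × (11/17) ≈ 0.00275564
german: (108/156) × (6/108) × (63/108) × (69/108) × (103/108) ≈ 0.0136704
P(german | x) = 0.0136704 / 0.01860468 ≈ 0.7348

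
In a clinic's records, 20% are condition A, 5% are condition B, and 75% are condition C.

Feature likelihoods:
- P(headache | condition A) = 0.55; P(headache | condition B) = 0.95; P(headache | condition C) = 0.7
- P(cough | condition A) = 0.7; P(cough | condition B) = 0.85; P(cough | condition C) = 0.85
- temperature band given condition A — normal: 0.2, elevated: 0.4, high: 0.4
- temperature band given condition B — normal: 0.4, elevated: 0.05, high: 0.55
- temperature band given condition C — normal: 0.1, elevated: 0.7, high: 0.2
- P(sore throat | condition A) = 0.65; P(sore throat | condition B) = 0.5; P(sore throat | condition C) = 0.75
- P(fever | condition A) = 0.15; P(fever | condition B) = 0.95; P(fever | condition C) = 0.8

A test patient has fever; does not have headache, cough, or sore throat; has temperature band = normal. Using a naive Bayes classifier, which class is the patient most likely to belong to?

condition A: 0.2 × (1−0.55) × (1−0.7) × 0.2 × (1−0.65) × 0.15 = 0.0002835
condition B: 0.05 × (1−0.95) × (1−0.85) × 0.4 × (1−0.5) × 0.95 = 0.00007125
condition C: 0.75 × (1−0.7) × (1−0.85) × 0.1 × (1−0.75) × 0.8 = 0.000675
Highest score → condition C.

condition C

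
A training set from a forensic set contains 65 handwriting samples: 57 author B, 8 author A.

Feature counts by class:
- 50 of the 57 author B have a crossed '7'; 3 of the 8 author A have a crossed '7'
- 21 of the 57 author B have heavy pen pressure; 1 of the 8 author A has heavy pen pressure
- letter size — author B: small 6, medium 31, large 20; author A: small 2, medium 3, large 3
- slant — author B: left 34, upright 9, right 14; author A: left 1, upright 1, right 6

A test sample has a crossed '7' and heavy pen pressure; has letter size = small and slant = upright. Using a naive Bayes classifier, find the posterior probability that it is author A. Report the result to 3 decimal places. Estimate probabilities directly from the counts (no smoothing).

author B: (57/65) × (50/57) × (21/57) × (6/57) × (9/57) ≈ 0.00471026
author A: (8/65) × (3/8) × (1/8) × (2/8) × (1/8) ≈ 0.000180288
P(author A | x) = 0.000180288 / 0.004890548 ≈ 0.037

0.037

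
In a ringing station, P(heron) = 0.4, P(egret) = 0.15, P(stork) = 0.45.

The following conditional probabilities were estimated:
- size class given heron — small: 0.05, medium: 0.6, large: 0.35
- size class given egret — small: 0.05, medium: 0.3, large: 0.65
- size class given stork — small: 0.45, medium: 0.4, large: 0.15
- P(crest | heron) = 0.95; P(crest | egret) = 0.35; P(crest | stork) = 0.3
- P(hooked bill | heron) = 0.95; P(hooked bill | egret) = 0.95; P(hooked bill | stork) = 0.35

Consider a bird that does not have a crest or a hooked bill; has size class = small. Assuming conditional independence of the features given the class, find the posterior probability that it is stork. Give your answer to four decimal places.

heron: 0.4 × 0.05 × (1−0.95) × (1−0.95) = 0.00005
egret: 0.15 × 0.05 × (1−0.35) × (1−0.95) = 0.00024375
stork: 0.45 × 0.45 × (1−0.3) × (1−0.35) = 0.0921375
P(stork | x) = 0.0921375 / 0.09243125 ≈ 0.9968

0.9968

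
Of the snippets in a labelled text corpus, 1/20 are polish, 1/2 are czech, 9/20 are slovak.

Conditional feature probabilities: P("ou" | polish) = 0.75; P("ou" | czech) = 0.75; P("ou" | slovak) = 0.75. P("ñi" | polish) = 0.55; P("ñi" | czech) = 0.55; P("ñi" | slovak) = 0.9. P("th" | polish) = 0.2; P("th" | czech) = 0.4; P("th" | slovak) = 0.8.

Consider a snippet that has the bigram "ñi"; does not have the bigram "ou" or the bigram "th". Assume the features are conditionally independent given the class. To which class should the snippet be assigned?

polish: 0.05 × (1−0.75) × 0.55 × (1−0.2) = 0.0055
czech: 0.5 × (1−0.75) × 0.55 × (1−0.4) = 0.04125
slovak: 0.45 × (1−0.75) × 0.9 × (1−0.8) = 0.02025
Highest score → czech.

czech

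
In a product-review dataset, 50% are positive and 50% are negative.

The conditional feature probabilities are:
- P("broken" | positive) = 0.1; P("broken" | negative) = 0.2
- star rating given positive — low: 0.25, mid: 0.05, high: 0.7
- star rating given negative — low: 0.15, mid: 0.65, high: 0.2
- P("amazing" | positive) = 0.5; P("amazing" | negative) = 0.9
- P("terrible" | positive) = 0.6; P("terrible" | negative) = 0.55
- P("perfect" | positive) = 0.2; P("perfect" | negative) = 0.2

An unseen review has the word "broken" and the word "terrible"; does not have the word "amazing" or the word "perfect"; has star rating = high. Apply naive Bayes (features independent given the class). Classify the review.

positive

positive: 0.5 × 0.1 × 0.7 × (1−0.5) × 0.6 × (1−0.2) = 0.0084
negative: 0.5 × 0.2 × 0.2 × (1−0.9) × 0.55 × (1−0.2) = 0.00088
Highest score → positive.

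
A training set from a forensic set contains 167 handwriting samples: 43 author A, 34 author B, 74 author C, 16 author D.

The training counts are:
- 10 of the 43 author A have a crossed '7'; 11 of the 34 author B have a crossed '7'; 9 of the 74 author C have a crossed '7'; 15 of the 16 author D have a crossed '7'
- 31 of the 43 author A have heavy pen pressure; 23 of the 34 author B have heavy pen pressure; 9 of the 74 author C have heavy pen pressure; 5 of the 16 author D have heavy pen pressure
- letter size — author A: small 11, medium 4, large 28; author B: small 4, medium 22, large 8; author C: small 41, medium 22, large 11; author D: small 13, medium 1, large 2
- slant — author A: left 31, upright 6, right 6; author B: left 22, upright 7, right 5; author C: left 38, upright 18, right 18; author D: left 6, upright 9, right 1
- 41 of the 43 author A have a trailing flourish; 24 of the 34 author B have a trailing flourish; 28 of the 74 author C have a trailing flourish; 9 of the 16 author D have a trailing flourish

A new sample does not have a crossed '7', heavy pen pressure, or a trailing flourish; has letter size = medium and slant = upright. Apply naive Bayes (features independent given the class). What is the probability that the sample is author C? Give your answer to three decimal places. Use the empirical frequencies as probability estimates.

0.893

author A: (43/167) × (33/43) × (12/43) × (4/43) × (6/43) × (2/43) ≈ 0.0000332925
author B: (34/167) × (23/34) × (11/34) × (22/34) × (7/34) × (10/34) ≈ 0.00174586
author C: (74/167) × (65/74) × (65/74) × (22/74) × (18/74) × (46/74) ≈ 0.0153687
author D: (16/167) × (1/16) × (11/16) × (1/16) × (9/16) × (7/16) ≈ 0.0000633194
P(author C | x) = 0.0153687 / 0.0172111719 ≈ 0.893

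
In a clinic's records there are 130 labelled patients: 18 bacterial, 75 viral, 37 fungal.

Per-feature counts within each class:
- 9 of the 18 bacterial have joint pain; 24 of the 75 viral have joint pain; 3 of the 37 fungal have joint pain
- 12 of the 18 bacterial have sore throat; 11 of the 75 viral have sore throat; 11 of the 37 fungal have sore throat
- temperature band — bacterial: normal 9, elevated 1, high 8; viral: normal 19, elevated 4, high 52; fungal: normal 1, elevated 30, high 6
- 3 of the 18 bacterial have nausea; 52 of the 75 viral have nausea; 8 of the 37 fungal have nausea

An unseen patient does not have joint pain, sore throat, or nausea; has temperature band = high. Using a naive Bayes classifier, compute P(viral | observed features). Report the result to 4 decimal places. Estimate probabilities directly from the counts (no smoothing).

0.6905

bacterial: (18/130) × (9/18) × (6/18) × (8/18) × (15/18) ≈ 0.00854701
viral: (75/130) × (51/75) × (64/75) × (52/75) × (23/75) ≈ 0.0711794
fungal: (37/130) × (34/37) × (26/37) × (6/37) × (29/37) ≈ 0.0233589
P(viral | x) = 0.0711794 / 0.10308531 ≈ 0.6905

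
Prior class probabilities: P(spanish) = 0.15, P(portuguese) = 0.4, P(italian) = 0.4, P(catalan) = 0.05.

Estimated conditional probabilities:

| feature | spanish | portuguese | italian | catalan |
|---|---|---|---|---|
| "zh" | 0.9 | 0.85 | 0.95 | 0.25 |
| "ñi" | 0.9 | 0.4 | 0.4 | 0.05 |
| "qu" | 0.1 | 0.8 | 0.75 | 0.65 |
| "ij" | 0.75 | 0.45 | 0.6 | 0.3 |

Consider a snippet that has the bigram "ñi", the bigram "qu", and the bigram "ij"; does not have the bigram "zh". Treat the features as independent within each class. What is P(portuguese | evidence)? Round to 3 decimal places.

0.634

spanish: 0.15 × (1−0.9) × 0.9 × 0.1 × 0.75 = 0.0010125
portuguese: 0.4 × (1−0.85) × 0.4 × 0.8 × 0.45 = 0.00864
italian: 0.4 × (1−0.95) × 0.4 × 0.75 × 0.6 = 0.0036
catalan: 0.05 × (1−0.25) × 0.05 × 0.65 × 0.3 = 0.000365625
P(portuguese | x) = 0.00864 / 0.013618125 ≈ 0.634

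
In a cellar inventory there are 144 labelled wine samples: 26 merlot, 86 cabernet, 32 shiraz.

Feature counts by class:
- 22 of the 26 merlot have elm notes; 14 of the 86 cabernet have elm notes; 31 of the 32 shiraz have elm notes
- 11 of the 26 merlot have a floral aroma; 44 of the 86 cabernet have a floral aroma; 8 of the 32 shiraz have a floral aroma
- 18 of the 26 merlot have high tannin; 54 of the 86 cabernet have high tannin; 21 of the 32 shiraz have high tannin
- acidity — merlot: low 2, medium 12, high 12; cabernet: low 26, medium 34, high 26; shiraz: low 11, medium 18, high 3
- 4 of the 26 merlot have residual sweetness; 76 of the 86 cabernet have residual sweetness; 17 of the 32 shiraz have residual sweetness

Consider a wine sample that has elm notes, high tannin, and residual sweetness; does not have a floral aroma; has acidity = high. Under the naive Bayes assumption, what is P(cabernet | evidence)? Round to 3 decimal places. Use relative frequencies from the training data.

merlot: (26/144) × (22/26) × (15/26) × (18/26) × (12/26) × (4/26) ≈ 0.00433283
cabernet: (86/144) × (14/86) × (42/86) × (54/86) × (26/86) × (76/86) ≈ 0.00796529
shiraz: (32/144) × (31/32) × (24/32) × (21/32) × (3/32) × (17/32) = 0.005277156829833984375
P(cabernet | x) = 0.00796529 / 0.017575276829833984375 ≈ 0.453

0.453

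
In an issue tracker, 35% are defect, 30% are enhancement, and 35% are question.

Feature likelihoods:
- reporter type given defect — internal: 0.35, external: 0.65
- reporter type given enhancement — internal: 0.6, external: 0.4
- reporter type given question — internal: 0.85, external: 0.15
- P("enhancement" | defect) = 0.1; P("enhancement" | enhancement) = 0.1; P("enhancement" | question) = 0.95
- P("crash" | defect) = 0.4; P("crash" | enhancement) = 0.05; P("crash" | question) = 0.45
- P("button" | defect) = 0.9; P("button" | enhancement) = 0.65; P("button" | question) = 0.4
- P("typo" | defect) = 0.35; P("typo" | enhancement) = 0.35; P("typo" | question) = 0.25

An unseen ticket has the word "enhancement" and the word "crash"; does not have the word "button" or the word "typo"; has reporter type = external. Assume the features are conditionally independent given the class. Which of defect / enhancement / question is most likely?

question

defect: 0.35 × 0.65 × 0.1 × 0.4 × (1−0.9) × (1−0.35) = 0.0005915
enhancement: 0.3 × 0.4 × 0.1 × 0.05 × (1−0.65) × (1−0.35) = 0.0001365
question: 0.35 × 0.15 × 0.95 × 0.45 × (1−0.4) × (1−0.25) = 0.0100996875
Highest score → question.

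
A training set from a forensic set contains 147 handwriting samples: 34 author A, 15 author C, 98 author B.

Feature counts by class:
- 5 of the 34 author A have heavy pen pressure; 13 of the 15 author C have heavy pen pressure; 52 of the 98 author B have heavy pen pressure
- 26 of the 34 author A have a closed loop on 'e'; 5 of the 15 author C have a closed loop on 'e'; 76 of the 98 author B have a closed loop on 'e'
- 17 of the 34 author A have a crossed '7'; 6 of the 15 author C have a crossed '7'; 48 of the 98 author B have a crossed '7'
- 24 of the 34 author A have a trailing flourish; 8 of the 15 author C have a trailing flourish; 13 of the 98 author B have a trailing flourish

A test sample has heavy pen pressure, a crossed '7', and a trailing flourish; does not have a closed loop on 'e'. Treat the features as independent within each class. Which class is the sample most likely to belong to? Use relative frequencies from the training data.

author A: (34/147) × (5/34) × (8/34) × (17/34) × (24/34) ≈ 0.00282466
author C: (15/147) × (13/15) × (10/15) × (6/15) × (8/15) ≈ 0.0125775
author B: (98/147) × (52/98) × (22/98) × (48/98) × (13/98) ≈ 0.00515959
Highest score → author C.

author C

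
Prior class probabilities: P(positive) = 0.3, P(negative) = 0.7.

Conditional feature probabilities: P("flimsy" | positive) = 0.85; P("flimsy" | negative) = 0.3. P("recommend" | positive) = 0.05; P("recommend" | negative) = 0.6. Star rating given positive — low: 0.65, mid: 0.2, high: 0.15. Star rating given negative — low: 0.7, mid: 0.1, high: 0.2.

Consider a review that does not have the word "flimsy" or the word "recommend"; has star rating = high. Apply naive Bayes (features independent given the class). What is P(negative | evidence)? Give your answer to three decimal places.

positive: 0.3 × (1−0.85) × (1−0.05) × 0.15 = 0.0064125
negative: 0.7 × (1−0.3) × (1−0.6) × 0.2 = 0.0392
P(negative | x) = 0.0392 / 0.0456125 ≈ 0.859

0.859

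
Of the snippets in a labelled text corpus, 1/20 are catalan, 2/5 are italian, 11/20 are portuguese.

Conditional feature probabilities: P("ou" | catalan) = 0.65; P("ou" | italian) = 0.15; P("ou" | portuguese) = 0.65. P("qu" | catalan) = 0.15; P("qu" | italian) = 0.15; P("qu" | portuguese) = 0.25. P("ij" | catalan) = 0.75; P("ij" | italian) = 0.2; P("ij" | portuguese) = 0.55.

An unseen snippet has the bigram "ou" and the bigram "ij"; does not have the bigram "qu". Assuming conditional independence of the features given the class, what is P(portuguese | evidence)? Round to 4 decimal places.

0.8267

catalan: 0.05 × 0.65 × (1−0.15) × 0.75 = 0.02071875
italian: 0.4 × 0.15 × (1−0.15) × 0.2 = 0.0102
portuguese: 0.55 × 0.65 × (1−0.25) × 0.55 = 0.14746875
P(portuguese | x) = 0.14746875 / 0.1783875 ≈ 0.8267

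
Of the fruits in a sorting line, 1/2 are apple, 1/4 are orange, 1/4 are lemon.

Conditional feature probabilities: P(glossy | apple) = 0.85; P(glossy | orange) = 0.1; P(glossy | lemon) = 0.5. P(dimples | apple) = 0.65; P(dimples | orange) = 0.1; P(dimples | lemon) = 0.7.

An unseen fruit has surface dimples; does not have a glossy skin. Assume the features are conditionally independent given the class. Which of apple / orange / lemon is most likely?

lemon

apple: 0.5 × (1−0.85) × 0.65 = 0.04875
orange: 0.25 × (1−0.1) × 0.1 = 0.0225
lemon: 0.25 × (1−0.5) × 0.7 = 0.0875
Highest score → lemon.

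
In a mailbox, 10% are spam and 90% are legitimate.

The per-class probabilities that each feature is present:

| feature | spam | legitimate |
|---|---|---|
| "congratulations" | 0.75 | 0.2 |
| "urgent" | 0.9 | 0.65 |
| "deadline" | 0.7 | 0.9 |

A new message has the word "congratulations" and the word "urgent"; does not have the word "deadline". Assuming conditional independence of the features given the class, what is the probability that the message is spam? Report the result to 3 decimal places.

0.634

spam: 0.1 × 0.75 × 0.9 × (1−0.7) = 0.02025
legitimate: 0.9 × 0.2 × 0.65 × (1−0.9) = 0.0117
P(spam | x) = 0.02025 / 0.03195 ≈ 0.634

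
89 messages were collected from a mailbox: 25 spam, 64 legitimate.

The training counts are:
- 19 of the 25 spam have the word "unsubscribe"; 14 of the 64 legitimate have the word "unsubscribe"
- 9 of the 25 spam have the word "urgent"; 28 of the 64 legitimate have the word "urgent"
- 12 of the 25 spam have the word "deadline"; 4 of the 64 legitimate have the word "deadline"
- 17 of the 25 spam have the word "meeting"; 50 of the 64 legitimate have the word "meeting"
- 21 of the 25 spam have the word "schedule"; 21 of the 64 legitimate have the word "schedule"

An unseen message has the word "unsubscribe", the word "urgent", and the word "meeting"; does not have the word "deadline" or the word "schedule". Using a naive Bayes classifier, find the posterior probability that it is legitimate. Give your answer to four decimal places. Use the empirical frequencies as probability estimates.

0.8862

spam: (25/89) × (19/25) × (9/25) × (13/25) × (17/25) × (4/25) ≈ 0.00434809
legitimate: (64/89) × (14/64) × (28/64) × (60/64) × (50/64) × (43/64) ≈ 0.0338662
P(legitimate | x) = 0.0338662 / 0.03821429 ≈ 0.8862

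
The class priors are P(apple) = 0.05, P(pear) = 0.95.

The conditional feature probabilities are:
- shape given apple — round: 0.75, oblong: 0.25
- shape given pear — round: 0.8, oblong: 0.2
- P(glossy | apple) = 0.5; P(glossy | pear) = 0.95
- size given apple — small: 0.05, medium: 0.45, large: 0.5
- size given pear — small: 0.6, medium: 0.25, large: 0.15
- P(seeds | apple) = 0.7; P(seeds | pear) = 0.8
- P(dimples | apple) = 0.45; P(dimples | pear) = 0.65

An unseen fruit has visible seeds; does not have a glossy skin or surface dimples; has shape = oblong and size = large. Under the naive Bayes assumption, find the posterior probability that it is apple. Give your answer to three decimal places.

0.751

apple: 0.05 × 0.25 × (1−0.5) × 0.5 × 0.7 × (1−0.45) = 0.001203125
pear: 0.95 × 0.2 × (1−0.95) × 0.15 × 0.8 × (1−0.65) = 0.000399
P(apple | x) = 0.001203125 / 0.001602125 ≈ 0.751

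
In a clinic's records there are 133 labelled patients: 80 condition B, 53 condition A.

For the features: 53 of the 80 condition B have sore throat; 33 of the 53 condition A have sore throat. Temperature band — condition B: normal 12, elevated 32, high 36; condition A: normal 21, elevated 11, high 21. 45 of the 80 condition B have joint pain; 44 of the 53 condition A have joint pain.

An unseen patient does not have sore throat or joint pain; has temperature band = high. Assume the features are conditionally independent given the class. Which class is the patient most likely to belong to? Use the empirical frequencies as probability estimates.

condition B: (80/133) × (27/80) × (36/80) × (35/80) ≈ 0.0399671
condition A: (53/133) × (20/53) × (21/53) × (9/53) ≈ 0.0101179
Highest score → condition B.

condition B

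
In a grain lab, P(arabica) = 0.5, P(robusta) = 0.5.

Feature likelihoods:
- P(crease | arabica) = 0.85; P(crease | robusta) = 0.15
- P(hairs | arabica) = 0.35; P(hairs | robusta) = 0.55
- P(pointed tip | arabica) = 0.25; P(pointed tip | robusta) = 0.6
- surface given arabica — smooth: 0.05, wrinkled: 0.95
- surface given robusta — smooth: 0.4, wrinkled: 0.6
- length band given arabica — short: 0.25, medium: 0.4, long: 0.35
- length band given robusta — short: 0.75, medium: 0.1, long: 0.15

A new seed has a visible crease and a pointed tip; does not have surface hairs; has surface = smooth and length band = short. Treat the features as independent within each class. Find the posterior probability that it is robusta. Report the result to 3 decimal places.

0.876

arabica: 0.5 × 0.85 × (1−0.35) × 0.25 × 0.05 × 0.25 = 0.00086328125
robusta: 0.5 × 0.15 × (1−0.55) × 0.6 × 0.4 × 0.75 = 0.006075
P(robusta | x) = 0.006075 / 0.00693828125 ≈ 0.876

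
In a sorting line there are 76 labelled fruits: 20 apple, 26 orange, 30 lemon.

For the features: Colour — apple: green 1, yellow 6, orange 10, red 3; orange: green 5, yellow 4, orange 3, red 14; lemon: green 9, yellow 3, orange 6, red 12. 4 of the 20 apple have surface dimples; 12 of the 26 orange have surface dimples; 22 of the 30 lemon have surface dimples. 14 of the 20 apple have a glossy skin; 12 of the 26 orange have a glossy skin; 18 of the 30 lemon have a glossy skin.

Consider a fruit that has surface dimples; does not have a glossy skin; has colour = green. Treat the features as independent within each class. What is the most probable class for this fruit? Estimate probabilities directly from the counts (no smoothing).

apple: (20/76) × (1/20) × (4/20) × (6/20) ≈ 0.000789474
orange: (26/76) × (5/26) × (12/26) × (14/26) ≈ 0.01635
lemon: (30/76) × (9/30) × (22/30) × (12/30) ≈ 0.0347368
Highest score → lemon.

lemon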